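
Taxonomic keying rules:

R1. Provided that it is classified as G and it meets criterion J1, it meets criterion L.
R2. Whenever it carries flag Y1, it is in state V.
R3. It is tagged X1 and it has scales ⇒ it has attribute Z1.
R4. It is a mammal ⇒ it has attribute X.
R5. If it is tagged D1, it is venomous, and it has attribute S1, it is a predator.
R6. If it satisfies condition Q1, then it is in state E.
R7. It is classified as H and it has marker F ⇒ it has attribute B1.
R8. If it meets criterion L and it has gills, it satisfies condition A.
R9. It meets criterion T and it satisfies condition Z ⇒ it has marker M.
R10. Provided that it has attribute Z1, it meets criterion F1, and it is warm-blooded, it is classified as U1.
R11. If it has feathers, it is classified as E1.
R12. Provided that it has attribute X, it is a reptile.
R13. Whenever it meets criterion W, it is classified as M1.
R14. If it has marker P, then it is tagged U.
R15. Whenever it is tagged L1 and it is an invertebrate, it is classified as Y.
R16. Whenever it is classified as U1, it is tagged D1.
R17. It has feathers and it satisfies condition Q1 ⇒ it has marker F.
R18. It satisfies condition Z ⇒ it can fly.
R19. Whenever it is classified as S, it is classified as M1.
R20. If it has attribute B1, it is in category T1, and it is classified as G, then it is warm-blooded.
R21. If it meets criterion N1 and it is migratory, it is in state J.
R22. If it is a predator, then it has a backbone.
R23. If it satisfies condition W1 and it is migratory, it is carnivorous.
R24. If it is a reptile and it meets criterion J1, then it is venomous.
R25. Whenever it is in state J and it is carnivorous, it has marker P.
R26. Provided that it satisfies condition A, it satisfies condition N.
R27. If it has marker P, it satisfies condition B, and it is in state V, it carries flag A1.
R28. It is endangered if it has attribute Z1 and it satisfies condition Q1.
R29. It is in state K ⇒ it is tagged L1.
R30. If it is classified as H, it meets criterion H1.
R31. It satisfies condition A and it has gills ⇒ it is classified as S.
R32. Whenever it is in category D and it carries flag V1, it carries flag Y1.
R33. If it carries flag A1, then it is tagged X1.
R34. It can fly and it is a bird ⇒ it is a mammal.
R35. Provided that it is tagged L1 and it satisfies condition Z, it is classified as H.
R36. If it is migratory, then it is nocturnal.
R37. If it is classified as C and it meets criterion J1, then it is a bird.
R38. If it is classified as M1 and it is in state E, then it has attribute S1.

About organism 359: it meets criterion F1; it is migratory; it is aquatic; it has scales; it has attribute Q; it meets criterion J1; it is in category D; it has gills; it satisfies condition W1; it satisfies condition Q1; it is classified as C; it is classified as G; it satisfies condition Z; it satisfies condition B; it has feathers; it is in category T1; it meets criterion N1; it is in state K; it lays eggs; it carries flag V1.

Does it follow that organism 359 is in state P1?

No

Forward chaining from the given facts derives: meets criterion L, is in state E, satisfies condition A, is classified as E1, has marker F, can fly, is in state J, is carnivorous, has marker P, satisfies condition N, is tagged L1, is classified as S, carries flag Y1, is classified as H, is nocturnal, is a bird, is in state V, has attribute B1, is tagged U, is classified as M1, is warm-blooded, carries flag A1, meets criterion H1, is tagged X1, is a mammal, has attribute S1, has attribute Z1, has attribute X, is classified as U1, is a reptile, is tagged D1, is venomous, is endangered, is a predator, has a backbone.
No rule has "it is in state P1" as its conclusion, and it is not among the given facts.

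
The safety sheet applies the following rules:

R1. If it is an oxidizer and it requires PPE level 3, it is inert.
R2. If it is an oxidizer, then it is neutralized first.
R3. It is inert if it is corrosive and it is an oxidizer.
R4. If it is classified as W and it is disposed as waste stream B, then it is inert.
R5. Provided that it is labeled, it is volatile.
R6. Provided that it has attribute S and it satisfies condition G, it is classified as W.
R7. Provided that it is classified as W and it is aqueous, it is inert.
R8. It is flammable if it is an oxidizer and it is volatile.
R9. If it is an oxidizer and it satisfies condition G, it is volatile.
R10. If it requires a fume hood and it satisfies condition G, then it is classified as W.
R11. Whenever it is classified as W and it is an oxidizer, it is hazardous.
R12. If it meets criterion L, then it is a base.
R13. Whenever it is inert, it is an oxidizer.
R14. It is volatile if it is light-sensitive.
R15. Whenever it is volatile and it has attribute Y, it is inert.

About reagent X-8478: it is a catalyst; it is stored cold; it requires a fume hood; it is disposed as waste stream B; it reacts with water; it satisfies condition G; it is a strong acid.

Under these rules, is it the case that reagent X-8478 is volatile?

Yes

By R10 (it requires a fume hood, it satisfies condition G): it is classified as W.
By R4 (it is classified as W, it is disposed as waste stream B): it is inert.
By R13 (it is inert): it is an oxidizer.
By R9 (it is an oxidizer, it satisfies condition G): it is volatile.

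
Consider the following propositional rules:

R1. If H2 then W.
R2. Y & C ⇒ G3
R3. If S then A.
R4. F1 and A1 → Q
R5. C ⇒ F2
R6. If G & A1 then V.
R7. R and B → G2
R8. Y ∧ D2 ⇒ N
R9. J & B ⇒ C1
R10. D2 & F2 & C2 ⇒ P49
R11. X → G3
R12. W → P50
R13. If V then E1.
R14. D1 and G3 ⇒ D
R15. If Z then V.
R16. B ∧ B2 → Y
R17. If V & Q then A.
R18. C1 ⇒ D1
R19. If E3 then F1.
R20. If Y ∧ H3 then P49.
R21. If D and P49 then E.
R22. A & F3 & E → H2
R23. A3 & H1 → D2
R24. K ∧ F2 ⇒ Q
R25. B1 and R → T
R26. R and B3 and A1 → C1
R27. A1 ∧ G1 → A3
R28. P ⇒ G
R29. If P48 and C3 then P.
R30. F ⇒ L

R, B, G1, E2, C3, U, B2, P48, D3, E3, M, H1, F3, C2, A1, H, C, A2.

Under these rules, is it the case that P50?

Forward chaining from the given facts derives: F2, G2, Y, F1, A3, P, G3, Q, D2, G, V, N, P49, E1, A.
The only rule concluding P50 is R12, which needs W; that is never established.

No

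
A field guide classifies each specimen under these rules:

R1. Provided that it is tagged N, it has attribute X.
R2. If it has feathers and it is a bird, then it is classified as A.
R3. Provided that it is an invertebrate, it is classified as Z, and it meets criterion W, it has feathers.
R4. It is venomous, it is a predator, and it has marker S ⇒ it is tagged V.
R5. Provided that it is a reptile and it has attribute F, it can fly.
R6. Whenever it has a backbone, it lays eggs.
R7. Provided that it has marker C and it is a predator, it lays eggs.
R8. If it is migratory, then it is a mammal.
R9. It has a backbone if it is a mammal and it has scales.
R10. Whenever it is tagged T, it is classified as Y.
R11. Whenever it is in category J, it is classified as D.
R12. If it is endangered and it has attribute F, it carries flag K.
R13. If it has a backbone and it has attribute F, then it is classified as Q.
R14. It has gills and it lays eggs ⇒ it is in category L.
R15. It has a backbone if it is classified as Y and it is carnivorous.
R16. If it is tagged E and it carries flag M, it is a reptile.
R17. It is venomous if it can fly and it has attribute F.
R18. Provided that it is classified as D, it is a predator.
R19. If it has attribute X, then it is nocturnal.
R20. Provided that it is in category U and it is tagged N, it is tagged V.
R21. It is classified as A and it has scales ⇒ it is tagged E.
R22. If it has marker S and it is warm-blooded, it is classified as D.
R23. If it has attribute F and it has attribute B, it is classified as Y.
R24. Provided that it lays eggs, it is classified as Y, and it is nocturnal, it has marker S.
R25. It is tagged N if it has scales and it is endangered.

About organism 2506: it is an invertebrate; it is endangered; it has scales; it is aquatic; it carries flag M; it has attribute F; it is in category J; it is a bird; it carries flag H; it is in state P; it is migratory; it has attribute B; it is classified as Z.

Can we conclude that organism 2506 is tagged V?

Forward chaining from the given facts derives: is a mammal, has a backbone, is classified as D, carries flag K, is classified as Q, is a predator, is classified as Y, is tagged N, has attribute X, lays eggs, is nocturnal, has marker S.
Rules concluding "it is tagged V": R4 needs "it is venomous"; R20 needs "it is in category U" — none of these are established.

No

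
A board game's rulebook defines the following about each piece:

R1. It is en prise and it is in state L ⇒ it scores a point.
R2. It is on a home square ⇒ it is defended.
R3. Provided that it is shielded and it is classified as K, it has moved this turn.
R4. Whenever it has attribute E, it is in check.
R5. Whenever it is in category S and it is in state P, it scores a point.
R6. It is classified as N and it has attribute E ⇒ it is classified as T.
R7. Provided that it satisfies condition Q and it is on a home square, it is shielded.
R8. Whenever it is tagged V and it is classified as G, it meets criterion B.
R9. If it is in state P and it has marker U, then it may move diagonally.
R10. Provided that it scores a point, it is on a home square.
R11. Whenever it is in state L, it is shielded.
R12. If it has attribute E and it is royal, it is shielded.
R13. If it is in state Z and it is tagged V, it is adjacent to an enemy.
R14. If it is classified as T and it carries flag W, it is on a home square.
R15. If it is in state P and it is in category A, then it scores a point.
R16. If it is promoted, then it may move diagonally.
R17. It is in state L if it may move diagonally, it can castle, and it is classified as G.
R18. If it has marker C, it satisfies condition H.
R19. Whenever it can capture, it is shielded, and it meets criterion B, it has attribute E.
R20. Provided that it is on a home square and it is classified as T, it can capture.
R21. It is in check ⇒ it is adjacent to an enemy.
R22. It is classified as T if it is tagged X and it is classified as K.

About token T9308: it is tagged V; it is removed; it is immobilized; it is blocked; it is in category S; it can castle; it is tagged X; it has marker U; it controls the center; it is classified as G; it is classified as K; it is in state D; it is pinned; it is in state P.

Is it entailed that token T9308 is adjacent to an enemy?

Yes

By R5 (it is in category S, it is in state P): it scores a point.
By R8 (it is tagged V, it is classified as G): it meets criterion B.
By R9 (it is in state P, it has marker U): it may move diagonally.
By R10 (it scores a point): it is on a home square.
By R17 (it may move diagonally, it can castle, it is classified as G): it is in state L.
By R22 (it is tagged X, it is classified as K): it is classified as T.
By R11 (it is in state L): it is shielded.
By R20 (it is on a home square, it is classified as T): it can capture.
By R19 (it can capture, it is shielded, it meets criterion B): it has attribute E.
By R4 (it has attribute E): it is in check.
By R21 (it is in check): it is adjacent to an enemy.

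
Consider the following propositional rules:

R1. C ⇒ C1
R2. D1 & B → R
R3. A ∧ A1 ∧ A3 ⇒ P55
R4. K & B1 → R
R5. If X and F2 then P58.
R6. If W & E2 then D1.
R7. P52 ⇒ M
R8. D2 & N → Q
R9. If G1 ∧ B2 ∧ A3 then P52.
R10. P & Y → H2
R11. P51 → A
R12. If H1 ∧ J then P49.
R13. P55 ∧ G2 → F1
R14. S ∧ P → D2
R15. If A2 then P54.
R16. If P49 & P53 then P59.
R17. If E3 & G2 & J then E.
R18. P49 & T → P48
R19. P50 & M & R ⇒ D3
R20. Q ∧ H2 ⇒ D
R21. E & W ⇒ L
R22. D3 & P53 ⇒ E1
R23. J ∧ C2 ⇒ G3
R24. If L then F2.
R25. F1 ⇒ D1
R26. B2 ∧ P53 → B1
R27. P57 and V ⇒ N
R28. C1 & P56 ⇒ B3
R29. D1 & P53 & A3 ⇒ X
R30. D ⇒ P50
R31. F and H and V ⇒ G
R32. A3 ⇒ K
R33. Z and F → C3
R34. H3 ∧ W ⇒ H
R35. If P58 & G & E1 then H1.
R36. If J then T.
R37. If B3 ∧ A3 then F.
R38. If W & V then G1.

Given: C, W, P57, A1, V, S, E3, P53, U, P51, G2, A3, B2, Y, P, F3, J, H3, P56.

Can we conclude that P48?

Yes

C1  (by R1: C)
H2  (by R10: P, Y)
A  (by R11: P51)
D2  (by R14: S, P)
E  (by R17: E3, G2, J)
L  (by R21: E, W)
F2  (by R24: L)
B1  (by R26: B2, P53)
N  (by R27: P57, V)
B3  (by R28: C1, P56)
K  (by R32: A3)
H  (by R34: H3, W)
T  (by R36: J)
F  (by R37: B3, A3)
G1  (by R38: W, V)
P55  (by R3: A, A1, A3)
R  (by R4: K, B1)
Q  (by R8: D2, N)
P52  (by R9: G1, B2, A3)
F1  (by R13: P55, G2)
D  (by R20: Q, H2)
D1  (by R25: F1)
X  (by R29: D1, P53, A3)
P50  (by R30: D)
G  (by R31: F, H, V)
P58  (by R5: X, F2)
M  (by R7: P52)
D3  (by R19: P50, M, R)
E1  (by R22: D3, P53)
H1  (by R35: P58, G, E1)
P49  (by R12: H1, J)
P48  (by R18: P49, T)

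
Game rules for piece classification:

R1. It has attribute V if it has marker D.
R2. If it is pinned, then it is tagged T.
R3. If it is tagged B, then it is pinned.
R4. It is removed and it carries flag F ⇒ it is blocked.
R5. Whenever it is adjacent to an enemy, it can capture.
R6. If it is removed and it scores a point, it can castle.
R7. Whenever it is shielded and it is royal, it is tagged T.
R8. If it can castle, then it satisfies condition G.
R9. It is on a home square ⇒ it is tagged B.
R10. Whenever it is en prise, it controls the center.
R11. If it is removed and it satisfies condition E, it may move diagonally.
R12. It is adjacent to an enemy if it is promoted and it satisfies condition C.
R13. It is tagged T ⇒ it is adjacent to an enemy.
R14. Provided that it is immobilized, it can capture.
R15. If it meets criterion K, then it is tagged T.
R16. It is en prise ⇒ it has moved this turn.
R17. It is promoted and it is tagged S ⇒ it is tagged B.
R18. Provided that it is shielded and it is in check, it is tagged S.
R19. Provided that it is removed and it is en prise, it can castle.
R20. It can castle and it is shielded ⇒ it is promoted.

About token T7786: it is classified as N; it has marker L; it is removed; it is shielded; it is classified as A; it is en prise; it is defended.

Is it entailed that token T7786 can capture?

Forward chaining from the given facts derives: controls the center, has moved this turn, can castle, is promoted, satisfies condition G.
Rules concluding "it can capture": R5 needs "it is adjacent to an enemy"; R14 needs "it is immobilized" — none of these are established.

No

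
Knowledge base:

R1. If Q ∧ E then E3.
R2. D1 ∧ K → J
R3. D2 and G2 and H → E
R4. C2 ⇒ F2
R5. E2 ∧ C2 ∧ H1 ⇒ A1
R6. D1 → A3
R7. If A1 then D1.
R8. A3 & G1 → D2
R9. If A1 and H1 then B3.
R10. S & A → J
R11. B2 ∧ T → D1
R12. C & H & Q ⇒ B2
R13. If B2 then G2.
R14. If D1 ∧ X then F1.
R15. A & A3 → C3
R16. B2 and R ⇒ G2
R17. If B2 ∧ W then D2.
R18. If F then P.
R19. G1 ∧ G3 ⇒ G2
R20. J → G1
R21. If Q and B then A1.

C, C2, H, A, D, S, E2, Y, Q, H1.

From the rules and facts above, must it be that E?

Yes

A1  (by R5: E2, C2, H1)
D1  (by R7: A1)
J  (by R10: S, A)
B2  (by R12: C, H, Q)
G2  (by R13: B2)
G1  (by R20: J)
A3  (by R6: D1)
D2  (by R8: A3, G1)
E  (by R3: D2, G2, H)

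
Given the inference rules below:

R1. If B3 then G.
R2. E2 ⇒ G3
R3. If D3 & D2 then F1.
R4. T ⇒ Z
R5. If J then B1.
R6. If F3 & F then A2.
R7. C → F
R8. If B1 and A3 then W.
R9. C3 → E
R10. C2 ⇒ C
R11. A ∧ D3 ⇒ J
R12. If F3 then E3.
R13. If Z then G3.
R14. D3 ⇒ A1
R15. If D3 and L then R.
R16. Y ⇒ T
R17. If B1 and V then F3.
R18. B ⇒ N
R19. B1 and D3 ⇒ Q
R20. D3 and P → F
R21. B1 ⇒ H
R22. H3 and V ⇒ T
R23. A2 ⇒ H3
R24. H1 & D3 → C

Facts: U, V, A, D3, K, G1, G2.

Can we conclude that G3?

No

Forward chaining from the given facts derives: J, A1, B1, F3, Q, H, E3.
Rules concluding G3: R2 needs E2; R13 needs Z — none of these are established.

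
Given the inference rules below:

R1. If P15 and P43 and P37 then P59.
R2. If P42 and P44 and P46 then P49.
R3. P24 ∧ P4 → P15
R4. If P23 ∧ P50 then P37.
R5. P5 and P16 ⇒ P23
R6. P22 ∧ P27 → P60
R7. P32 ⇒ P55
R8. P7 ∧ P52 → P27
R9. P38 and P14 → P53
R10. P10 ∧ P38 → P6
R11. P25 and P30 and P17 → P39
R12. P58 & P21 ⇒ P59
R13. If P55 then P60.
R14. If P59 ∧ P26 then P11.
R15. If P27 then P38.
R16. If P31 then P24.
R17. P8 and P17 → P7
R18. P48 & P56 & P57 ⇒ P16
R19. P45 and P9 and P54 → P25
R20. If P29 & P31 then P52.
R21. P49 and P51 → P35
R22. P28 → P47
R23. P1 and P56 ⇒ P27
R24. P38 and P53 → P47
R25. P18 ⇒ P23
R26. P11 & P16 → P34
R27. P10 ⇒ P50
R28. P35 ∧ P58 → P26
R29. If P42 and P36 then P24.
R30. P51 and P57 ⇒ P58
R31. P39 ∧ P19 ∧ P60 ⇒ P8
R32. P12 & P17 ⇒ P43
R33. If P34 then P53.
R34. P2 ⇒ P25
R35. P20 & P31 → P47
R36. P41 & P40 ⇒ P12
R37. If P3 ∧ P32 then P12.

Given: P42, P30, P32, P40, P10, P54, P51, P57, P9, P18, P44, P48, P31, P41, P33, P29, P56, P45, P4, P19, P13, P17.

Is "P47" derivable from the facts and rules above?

Forward chaining from the given facts derives: P55, P60, P24, P16, P25, P52, P23, P50, P58, P12, P15, P37, P39, P8, P43, P59, P7, P27, P38, P6.
Rules concluding P47: R22 needs P28; R24 needs P53; R35 needs P20 — none of these are established.

No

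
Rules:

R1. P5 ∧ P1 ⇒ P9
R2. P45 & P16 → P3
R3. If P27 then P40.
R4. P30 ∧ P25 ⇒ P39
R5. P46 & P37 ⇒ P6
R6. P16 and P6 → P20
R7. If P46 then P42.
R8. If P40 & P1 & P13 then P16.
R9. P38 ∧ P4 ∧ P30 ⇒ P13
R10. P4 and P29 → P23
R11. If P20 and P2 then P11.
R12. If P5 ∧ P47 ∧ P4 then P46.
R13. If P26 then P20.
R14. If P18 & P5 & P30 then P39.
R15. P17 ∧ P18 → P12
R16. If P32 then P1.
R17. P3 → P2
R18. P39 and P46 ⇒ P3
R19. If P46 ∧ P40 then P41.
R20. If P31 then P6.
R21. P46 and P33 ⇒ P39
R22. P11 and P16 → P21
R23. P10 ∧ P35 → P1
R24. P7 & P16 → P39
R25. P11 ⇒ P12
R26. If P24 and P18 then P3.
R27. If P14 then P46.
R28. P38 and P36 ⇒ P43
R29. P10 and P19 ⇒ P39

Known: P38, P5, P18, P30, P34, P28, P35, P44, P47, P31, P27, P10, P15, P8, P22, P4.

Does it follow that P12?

Yes

P40  (by R3: P27)
P13  (by R9: P38, P4, P30)
P46  (by R12: P5, P47, P4)
P39  (by R14: P18, P5, P30)
P3  (by R18: P39, P46)
P6  (by R20: P31)
P1  (by R23: P10, P35)
P16  (by R8: P40, P1, P13)
P2  (by R17: P3)
P20  (by R6: P16, P6)
P11  (by R11: P20, P2)
P12  (by R25: P11)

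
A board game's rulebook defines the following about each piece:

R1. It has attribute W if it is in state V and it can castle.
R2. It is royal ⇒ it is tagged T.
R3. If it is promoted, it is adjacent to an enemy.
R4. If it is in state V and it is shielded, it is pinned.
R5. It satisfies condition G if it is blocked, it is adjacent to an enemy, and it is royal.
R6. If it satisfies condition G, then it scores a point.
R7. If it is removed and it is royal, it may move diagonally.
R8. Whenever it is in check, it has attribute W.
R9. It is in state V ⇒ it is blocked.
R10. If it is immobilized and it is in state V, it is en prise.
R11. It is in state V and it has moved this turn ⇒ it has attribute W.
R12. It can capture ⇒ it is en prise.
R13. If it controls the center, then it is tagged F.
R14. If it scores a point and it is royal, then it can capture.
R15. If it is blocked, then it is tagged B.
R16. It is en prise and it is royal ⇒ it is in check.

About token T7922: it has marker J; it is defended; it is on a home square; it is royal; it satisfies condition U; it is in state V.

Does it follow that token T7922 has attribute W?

No

Forward chaining from the given facts derives: is tagged T, is blocked, is tagged B.
Rules concluding "it has attribute W": R1 needs "it can castle"; R8 needs "it is in check"; R11 needs "it has moved this turn" — none of these are established.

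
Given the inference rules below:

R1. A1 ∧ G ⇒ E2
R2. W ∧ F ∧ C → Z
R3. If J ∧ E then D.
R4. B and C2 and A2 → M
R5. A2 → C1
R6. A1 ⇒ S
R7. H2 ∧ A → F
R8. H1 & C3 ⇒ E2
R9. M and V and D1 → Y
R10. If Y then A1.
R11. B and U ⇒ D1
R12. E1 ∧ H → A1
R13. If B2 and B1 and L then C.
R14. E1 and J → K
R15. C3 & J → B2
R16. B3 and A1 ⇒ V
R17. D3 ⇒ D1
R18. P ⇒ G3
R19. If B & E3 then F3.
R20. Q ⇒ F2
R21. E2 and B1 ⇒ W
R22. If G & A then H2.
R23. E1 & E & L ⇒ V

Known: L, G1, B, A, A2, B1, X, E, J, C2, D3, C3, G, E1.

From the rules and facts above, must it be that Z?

Yes

M  (by R4: B, C2, A2)
B2  (by R15: C3, J)
D1  (by R17: D3)
H2  (by R22: G, A)
V  (by R23: E1, E, L)
F  (by R7: H2, A)
Y  (by R9: M, V, D1)
A1  (by R10: Y)
C  (by R13: B2, B1, L)
E2  (by R1: A1, G)
W  (by R21: E2, B1)
Z  (by R2: W, F, C)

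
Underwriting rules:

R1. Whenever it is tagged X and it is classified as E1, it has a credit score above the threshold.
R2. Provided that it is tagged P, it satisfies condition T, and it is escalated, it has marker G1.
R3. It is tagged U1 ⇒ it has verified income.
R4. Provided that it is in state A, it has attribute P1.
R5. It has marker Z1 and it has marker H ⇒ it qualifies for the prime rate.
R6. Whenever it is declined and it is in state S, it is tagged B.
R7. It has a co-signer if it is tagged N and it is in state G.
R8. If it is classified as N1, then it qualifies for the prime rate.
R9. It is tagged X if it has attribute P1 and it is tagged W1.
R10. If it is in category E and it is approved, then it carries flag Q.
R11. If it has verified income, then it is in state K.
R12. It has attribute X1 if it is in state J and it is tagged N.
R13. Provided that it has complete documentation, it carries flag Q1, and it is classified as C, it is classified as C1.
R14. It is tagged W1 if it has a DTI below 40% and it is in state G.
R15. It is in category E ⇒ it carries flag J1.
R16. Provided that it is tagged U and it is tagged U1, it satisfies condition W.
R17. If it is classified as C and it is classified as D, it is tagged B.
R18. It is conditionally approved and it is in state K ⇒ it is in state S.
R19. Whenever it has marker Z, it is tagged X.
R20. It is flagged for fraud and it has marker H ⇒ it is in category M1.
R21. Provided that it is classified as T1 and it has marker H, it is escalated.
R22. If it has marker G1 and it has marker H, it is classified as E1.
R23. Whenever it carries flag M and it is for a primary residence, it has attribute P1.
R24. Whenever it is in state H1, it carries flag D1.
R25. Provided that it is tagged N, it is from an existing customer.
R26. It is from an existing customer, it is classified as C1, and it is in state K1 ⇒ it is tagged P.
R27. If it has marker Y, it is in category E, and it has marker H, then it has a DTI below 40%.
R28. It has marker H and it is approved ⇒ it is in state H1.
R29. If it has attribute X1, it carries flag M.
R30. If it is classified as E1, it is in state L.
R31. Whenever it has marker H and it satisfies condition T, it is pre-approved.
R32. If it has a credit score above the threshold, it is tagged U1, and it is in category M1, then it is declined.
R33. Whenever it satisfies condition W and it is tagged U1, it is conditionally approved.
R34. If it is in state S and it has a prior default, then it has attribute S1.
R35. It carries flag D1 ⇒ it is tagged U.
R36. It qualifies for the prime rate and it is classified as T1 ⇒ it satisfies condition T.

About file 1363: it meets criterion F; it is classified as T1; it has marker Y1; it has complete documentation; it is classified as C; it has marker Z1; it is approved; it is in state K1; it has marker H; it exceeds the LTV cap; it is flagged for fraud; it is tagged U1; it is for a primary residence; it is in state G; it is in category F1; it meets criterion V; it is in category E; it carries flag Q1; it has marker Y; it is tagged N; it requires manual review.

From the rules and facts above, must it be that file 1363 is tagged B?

Forward chaining from the given facts derives: has verified income, qualifies for the prime rate, has a co-signer, carries flag Q, is in state K, is classified as C1, carries flag J1, is in category M1, is escalated, is from an existing customer, is tagged P, has a DTI below 40%, is in state H1, satisfies condition T, has marker G1, is tagged W1, is classified as E1, carries flag D1, is in state L, is pre-approved, is tagged U, satisfies condition W, is conditionally approved, is in state S.
Rules concluding "it is tagged B": R6 needs "it is declined"; R17 needs "it is classified as D" — none of these are established.

No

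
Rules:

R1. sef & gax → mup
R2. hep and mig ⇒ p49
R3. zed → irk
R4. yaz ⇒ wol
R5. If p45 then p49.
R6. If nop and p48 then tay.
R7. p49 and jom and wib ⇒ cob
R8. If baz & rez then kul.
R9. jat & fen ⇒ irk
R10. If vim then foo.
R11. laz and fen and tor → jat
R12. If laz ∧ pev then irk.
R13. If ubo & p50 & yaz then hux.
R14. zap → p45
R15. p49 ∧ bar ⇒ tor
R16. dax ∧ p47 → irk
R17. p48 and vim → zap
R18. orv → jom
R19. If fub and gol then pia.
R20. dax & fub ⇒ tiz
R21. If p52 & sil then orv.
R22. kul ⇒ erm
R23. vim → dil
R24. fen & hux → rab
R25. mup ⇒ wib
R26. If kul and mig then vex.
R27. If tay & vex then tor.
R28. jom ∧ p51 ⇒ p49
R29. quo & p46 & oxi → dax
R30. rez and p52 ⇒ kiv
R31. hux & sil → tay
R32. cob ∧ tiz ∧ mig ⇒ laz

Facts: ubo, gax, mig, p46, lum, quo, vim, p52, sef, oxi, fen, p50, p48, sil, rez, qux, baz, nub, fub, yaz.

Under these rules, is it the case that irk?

Yes

mup  (by R1: sef, gax)
kul  (by R8: baz, rez)
hux  (by R13: ubo, p50, yaz)
zap  (by R17: p48, vim)
orv  (by R21: p52, sil)
wib  (by R25: mup)
vex  (by R26: kul, mig)
dax  (by R29: quo, p46, oxi)
tay  (by R31: hux, sil)
p45  (by R14: zap)
jom  (by R18: orv)
tiz  (by R20: dax, fub)
tor  (by R27: tay, vex)
p49  (by R5: p45)
cob  (by R7: p49, jom, wib)
laz  (by R32: cob, tiz, mig)
jat  (by R11: laz, fen, tor)
irk  (by R9: jat, fen)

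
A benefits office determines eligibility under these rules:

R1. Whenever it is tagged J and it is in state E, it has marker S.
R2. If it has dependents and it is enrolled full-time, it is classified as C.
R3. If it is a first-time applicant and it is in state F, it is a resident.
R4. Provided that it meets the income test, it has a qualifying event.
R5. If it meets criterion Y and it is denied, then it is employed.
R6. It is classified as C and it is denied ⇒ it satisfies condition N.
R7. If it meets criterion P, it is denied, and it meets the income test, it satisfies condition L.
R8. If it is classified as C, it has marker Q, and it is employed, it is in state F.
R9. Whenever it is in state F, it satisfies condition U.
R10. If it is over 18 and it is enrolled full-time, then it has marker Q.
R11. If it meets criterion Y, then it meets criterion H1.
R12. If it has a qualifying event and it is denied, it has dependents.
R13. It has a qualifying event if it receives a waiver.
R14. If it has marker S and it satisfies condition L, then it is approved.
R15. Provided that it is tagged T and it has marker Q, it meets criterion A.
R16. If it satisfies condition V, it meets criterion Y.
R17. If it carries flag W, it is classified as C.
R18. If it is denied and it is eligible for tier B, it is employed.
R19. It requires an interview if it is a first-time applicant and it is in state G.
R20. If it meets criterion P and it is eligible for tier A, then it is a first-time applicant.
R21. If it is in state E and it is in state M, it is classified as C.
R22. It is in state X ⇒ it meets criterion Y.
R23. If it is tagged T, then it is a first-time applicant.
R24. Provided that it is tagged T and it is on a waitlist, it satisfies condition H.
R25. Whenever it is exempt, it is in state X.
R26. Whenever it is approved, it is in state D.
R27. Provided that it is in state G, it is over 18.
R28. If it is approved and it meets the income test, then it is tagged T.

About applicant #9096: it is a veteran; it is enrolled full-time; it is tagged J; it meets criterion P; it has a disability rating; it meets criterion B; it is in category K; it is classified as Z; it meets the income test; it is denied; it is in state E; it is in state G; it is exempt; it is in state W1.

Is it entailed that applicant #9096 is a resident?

By R1 (it is tagged J, it is in state E): it has marker S.
By R4 (it meets the income test): it has a qualifying event.
By R7 (it meets criterion P, it is denied, it meets the income test): it satisfies condition L.
By R12 (it has a qualifying event, it is denied): it has dependents.
By R14 (it has marker S, it satisfies condition L): it is approved.
By R25 (it is exempt): it is in state X.
By R27 (it is in state G): it is over 18.
By R28 (it is approved, it meets the income test): it is tagged T.
By R2 (it has dependents, it is enrolled full-time): it is classified as C.
By R10 (it is over 18, it is enrolled full-time): it has marker Q.
By R22 (it is in state X): it meets criterion Y.
By R23 (it is tagged T): it is a first-time applicant.
By R5 (it meets criterion Y, it is denied): it is employed.
By R8 (it is classified as C, it has marker Q, it is employed): it is in state F.
By R3 (it is a first-time applicant, it is in state F): it is a resident.

Yes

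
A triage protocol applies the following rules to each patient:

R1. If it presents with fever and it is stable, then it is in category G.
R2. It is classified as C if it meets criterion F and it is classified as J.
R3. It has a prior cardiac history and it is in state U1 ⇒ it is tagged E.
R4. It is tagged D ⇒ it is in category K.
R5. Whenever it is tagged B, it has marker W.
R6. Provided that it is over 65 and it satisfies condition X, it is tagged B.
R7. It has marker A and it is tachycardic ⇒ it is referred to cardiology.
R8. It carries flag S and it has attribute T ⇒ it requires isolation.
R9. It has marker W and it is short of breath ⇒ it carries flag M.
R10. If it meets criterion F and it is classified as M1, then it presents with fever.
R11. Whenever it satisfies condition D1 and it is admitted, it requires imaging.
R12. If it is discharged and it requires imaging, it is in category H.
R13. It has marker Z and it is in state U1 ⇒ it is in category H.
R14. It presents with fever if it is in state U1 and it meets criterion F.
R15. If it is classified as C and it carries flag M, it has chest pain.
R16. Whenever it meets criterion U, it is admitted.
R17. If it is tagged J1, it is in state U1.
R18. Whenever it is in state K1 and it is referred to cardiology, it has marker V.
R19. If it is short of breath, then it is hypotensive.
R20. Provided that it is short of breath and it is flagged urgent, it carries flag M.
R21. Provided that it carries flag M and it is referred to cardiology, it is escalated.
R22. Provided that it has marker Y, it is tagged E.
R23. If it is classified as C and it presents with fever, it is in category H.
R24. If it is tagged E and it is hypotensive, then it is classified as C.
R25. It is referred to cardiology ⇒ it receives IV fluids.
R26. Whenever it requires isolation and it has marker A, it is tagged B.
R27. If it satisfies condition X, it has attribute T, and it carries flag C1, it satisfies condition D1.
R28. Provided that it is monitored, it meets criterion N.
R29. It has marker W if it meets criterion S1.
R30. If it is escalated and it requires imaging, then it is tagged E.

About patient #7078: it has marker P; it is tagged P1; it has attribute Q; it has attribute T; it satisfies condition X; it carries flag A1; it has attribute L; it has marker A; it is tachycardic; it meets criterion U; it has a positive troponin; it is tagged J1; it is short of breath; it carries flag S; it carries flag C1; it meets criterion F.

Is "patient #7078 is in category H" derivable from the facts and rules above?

By R7 (it has marker A, it is tachycardic): it is referred to cardiology.
By R8 (it carries flag S, it has attribute T): it requires isolation.
By R16 (it meets criterion U): it is admitted.
By R17 (it is tagged J1): it is in state U1.
By R19 (it is short of breath): it is hypotensive.
By R26 (it requires isolation, it has marker A): it is tagged B.
By R27 (it satisfies condition X, it has attribute T, it carries flag C1): it satisfies condition D1.
By R5 (it is tagged B): it has marker W.
By R9 (it has marker W, it is short of breath): it carries flag M.
By R11 (it satisfies condition D1, it is admitted): it requires imaging.
By R14 (it is in state U1, it meets criterion F): it presents with fever.
By R21 (it carries flag M, it is referred to cardiology): it is escalated.
By R30 (it is escalated, it requires imaging): it is tagged E.
By R24 (it is tagged E, it is hypotensive): it is classified as C.
By R23 (it is classified as C, it presents with fever): it is in category H.

Yes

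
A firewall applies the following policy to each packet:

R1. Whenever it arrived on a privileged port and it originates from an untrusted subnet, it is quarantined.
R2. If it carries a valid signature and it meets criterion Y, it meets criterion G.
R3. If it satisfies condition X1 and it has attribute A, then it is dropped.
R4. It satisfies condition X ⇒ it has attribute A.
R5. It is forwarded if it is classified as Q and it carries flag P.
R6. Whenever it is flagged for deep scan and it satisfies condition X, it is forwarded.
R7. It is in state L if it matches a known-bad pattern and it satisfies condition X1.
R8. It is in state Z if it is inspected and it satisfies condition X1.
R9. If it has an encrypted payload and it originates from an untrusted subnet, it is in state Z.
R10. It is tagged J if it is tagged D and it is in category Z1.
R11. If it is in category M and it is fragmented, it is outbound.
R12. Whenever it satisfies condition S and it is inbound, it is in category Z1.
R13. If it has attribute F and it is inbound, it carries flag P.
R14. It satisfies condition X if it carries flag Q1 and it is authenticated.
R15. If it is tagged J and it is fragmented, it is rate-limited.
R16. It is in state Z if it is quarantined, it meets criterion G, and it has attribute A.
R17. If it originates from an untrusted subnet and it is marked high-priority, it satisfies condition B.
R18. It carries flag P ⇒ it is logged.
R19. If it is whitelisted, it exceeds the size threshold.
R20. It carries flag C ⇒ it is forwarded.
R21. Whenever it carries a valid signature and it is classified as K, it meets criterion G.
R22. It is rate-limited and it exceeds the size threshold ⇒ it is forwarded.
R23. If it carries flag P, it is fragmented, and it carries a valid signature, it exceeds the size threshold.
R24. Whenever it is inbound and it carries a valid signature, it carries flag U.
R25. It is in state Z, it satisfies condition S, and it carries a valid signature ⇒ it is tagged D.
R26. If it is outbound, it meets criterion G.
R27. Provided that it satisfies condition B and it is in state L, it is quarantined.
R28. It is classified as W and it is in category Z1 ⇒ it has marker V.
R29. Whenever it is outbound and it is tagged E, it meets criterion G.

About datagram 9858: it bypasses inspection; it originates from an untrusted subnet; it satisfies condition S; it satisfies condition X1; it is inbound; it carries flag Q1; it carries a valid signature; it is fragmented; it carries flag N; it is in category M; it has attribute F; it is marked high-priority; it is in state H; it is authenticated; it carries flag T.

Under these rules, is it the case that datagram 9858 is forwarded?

No

Forward chaining from the given facts derives: is outbound, is in category Z1, carries flag P, satisfies condition X, satisfies condition B, is logged, exceeds the size threshold, carries flag U, meets criterion G, has attribute A, is dropped.
Rules concluding "it is forwarded": R5 needs "it is classified as Q"; R6 needs "it is flagged for deep scan"; R20 needs "it carries flag C"; R22 needs "it is rate-limited" — none of these are established.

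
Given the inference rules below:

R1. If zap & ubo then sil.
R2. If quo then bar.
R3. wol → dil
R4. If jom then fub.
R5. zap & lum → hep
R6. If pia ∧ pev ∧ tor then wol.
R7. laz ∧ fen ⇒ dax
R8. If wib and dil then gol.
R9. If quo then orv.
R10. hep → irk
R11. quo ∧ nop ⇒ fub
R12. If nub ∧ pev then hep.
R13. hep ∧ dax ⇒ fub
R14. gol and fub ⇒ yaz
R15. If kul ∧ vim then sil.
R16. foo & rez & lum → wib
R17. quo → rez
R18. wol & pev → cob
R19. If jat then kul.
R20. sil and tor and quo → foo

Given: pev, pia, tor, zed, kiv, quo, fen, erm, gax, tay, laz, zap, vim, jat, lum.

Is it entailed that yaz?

Yes

hep  (by R5: zap, lum)
wol  (by R6: pia, pev, tor)
dax  (by R7: laz, fen)
fub  (by R13: hep, dax)
rez  (by R17: quo)
kul  (by R19: jat)
dil  (by R3: wol)
sil  (by R15: kul, vim)
foo  (by R20: sil, tor, quo)
wib  (by R16: foo, rez, lum)
gol  (by R8: wib, dil)
yaz  (by R14: gol, fub)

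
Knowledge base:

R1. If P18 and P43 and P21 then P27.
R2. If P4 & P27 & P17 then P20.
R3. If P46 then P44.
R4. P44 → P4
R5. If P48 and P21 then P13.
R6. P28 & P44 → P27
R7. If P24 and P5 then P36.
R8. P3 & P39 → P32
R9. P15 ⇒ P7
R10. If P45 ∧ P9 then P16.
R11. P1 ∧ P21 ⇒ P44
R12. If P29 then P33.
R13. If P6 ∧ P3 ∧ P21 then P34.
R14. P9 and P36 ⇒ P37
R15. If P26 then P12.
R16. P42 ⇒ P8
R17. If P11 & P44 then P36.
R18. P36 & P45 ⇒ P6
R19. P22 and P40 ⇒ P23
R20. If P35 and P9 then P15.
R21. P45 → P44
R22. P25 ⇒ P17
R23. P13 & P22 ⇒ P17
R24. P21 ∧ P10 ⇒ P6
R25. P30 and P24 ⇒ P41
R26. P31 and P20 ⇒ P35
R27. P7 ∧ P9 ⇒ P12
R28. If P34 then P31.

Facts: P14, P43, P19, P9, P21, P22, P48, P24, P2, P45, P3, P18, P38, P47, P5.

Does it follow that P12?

Yes

P27  (by R1: P18, P43, P21)
P13  (by R5: P48, P21)
P36  (by R7: P24, P5)
P6  (by R18: P36, P45)
P44  (by R21: P45)
P17  (by R23: P13, P22)
P4  (by R4: P44)
P34  (by R13: P6, P3, P21)
P31  (by R28: P34)
P20  (by R2: P4, P27, P17)
P35  (by R26: P31, P20)
P15  (by R20: P35, P9)
P7  (by R9: P15)
P12  (by R27: P7, P9)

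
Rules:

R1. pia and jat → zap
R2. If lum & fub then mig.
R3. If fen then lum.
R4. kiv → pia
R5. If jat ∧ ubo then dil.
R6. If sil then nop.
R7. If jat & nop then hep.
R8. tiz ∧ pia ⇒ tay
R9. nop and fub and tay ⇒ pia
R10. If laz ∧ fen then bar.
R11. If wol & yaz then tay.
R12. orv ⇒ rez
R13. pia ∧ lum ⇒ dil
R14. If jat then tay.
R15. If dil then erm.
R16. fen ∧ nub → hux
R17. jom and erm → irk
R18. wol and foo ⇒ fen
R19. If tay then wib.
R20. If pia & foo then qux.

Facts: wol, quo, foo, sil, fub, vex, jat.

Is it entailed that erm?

Yes

nop  (by R6: sil)
tay  (by R14: jat)
fen  (by R18: wol, foo)
lum  (by R3: fen)
pia  (by R9: nop, fub, tay)
dil  (by R13: pia, lum)
erm  (by R15: dil)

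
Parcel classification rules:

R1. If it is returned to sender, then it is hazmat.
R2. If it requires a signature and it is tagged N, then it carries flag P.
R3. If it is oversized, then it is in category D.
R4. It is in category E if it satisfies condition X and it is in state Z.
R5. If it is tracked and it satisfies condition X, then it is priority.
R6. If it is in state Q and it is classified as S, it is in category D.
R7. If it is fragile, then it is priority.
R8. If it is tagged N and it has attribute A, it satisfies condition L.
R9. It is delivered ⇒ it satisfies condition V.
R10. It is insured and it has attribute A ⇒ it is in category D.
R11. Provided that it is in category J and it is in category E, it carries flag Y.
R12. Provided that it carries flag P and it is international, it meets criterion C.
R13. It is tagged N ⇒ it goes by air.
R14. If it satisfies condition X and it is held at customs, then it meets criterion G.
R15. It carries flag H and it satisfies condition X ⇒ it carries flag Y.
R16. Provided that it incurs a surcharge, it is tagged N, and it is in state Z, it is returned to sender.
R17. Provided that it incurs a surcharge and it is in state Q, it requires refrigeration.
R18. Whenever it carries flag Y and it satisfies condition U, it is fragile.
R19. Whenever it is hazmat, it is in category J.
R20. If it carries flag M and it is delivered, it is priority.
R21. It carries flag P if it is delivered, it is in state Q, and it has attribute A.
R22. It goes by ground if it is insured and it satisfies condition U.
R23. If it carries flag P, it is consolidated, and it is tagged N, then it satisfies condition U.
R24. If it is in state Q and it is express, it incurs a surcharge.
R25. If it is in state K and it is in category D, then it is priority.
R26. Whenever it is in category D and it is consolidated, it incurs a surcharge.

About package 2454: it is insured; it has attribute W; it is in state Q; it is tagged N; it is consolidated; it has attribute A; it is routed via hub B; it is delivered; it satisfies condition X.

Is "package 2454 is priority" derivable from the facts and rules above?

Forward chaining from the given facts derives: satisfies condition L, satisfies condition V, is in category D, goes by air, carries flag P, satisfies condition U, incurs a surcharge, requires refrigeration, goes by ground.
Rules concluding "it is priority": R5 needs "it is tracked"; R7 needs "it is fragile"; R20 needs "it carries flag M"; R25 needs "it is in state K" — none of these are established.

No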